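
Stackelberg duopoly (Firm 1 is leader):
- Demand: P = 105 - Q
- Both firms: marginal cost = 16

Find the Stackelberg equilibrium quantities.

q₁* (leader) = 44.5, q₂* (follower) = 22.25

Work:
Follower's reaction: q₂ = (a - c - q₁)/2
Leader substitutes: π₁ = q₁·(a - q₁ - (a-c-q₁)/2 - c)
FOC: q₁* = (105 - 16)/2 = 44.50
Then: q₂* = (105 - 16 - 44.5)/2 = 22.25
Leader has first-mover advantage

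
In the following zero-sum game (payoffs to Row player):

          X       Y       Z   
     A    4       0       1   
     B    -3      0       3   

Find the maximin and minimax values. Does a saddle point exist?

Maximin = 0, Minimax = 0, Saddle: True

Work:
Row minimums: [0, -3] → maximin = 0
Column maximums: [4, 0, 3] → minimax = 0
Saddle point exists! Game value = 0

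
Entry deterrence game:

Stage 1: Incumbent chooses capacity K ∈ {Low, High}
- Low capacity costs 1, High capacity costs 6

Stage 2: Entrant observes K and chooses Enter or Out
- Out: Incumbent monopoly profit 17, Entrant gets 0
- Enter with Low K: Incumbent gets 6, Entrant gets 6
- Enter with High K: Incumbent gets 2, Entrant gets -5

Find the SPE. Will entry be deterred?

SPE: (High, Enter|Low, Out|High); Entry deterred. Incumbent net profit = 11

Work:
After Low K: Entrant enters (6 > 0)
After High K: Entrant stays out (-5 < 0)
Incumbent: Low → 6−1=5, High → 17−6=11
Incumbent chooses High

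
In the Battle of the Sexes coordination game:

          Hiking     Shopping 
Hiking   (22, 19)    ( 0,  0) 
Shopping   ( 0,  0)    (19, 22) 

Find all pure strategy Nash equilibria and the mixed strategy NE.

Pure NE: (Hiking, Hiking) and (Shopping, Shopping); Mixed NE: p = 0.5366, q = 0.4634

Work:
Check pure NE:
(Hiking, Hiking): (22, 19) - no unilateral deviation beneficial
(Shopping, Shopping): (19, 22) - no unilateral deviation beneficial
Mixed NE: P1 plays Hiking with p = 0.5366, P2 plays Hiking with q = 0.4634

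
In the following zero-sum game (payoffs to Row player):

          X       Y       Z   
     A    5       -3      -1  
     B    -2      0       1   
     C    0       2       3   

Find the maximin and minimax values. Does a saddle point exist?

Maximin = 0, Minimax = 2, Saddle: False

Work:
Row minimums: [-3, -2, 0] → maximin = 0
Column maximums: [5, 2, 3] → minimax = 2
No saddle point (maximin ≠ minimax). Mixed strategy needed.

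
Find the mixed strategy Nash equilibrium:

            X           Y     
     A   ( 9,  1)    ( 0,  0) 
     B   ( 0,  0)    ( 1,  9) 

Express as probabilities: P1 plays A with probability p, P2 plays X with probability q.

p = 0.9, q = 0.1

Work:
Find probabilities that make opponent indifferent:
P2 chooses q to make P1 indifferent between A and B
P1 chooses p to make P2 indifferent between X and Y
Mixed NE: P1 plays (A: 0.9, B: 0.1), P2 plays (X: 0.1, Y: 0.9)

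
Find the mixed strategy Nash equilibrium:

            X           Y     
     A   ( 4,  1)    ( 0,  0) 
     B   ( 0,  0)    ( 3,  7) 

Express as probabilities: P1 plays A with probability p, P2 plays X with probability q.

p = 0.875, q = 0.4286

Work:
Find probabilities that make opponent indifferent:
P2 chooses q to make P1 indifferent between A and B
P1 chooses p to make P2 indifferent between X and Y
Mixed NE: P1 plays (A: 0.875, B: 0.125), P2 plays (X: 0.4286, Y: 0.5714)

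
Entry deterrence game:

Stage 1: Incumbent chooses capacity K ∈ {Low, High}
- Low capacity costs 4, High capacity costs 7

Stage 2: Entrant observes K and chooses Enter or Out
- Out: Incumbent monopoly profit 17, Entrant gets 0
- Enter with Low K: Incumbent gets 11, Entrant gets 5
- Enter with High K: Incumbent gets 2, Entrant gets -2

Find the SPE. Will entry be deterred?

SPE: (High, Enter|Low, Out|High); Entry deterred. Incumbent net profit = 10

Work:
After Low K: Entrant enters (5 > 0)
After High K: Entrant stays out (-2 < 0)
Incumbent: Low → 11−4=7, High → 17−7=10
Incumbent chooses High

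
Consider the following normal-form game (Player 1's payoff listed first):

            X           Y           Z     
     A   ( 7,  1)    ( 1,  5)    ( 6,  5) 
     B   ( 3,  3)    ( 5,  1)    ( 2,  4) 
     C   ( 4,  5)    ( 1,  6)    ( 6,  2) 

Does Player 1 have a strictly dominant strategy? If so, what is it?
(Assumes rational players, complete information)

No strictly dominant strategy exists for Player 1

Work:
A strategy strictly dominates another if it gives a strictly higher payoff against every opponent action. Compare each pair of P1's strategies column-by-column:
  A vs B: [7 vs 3, 1 vs 5, 6 vs 2] → A does not strictly dominate B (column Y: 1 ≤ 5)
  A vs C: [7 vs 4, 1 vs 1, 6 vs 6] → A does not strictly dominate C (column Y: 1 ≤ 1)
  B vs A: [3 vs 7, 5 vs 1, 2 vs 6] → B does not strictly dominate A (column X: 3 ≤ 7)
  B vs C: [3 vs 4, 5 vs 1, 2 vs 6] → B does not strictly dominate C (column X: 3 ≤ 4)
  C vs A: [4 vs 7, 1 vs 1, 6 vs 6] → C does not strictly dominate A (column X: 4 ≤ 7)
  C vs B: [4 vs 3, 1 vs 5, 6 vs 2] → C does not strictly dominate B (column Y: 1 ≤ 5)
No single strategy strictly dominates all others → no strictly dominant strategy.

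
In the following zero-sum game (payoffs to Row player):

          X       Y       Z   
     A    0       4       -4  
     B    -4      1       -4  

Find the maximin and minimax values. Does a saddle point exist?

Maximin = -4, Minimax = -4, Saddle: True

Work:
Row minimums: [-4, -4] → maximin = -4
Column maximums: [0, 4, -4] → minimax = -4
Saddle point exists! Game value = -4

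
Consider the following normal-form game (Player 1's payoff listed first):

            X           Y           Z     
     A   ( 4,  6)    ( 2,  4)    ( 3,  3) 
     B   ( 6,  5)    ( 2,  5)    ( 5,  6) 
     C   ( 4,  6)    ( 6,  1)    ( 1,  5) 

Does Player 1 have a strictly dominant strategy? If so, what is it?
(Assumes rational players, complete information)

No strictly dominant strategy exists for Player 1

Work:
A strategy strictly dominates another if it gives a strictly higher payoff against every opponent action. Compare each pair of P1's strategies column-by-column:
  A vs B: [4 vs 6, 2 vs 2, 3 vs 5] → A does not strictly dominate B (column X: 4 ≤ 6)
  A vs C: [4 vs 4, 2 vs 6, 3 vs 1] → A does not strictly dominate C (column X: 4 ≤ 4)
  B vs A: [6 vs 4, 2 vs 2, 5 vs 3] → B does not strictly dominate A (column Y: 2 ≤ 2)
  B vs C: [6 vs 4, 2 vs 6, 5 vs 1] → B does not strictly dominate C (column Y: 2 ≤ 6)
  C vs A: [4 vs 4, 6 vs 2, 1 vs 3] → C does not strictly dominate A (column X: 4 ≤ 4)
  C vs B: [4 vs 6, 6 vs 2, 1 vs 5] → C does not strictly dominate B (column X: 4 ≤ 6)
No single strategy strictly dominates all others → no strictly dominant strategy.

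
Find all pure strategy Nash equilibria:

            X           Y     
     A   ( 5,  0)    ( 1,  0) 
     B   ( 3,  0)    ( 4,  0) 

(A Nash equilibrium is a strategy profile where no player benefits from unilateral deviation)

Nash equilibrium: (A, X), (B, Y)

Work:
Best responses:
  P1 vs X: payoffs [5, 3] → best response A (payoff 5)
  P1 vs Y: payoffs [1, 4] → best response B (payoff 4)
  P2 vs A: payoffs [0, 0] → best response X/Y (payoff 0)
  P2 vs B: payoffs [0, 0] → best response X/Y (payoff 0)
Mutual best responses: (A,X), (B,Y) → Nash equilibria.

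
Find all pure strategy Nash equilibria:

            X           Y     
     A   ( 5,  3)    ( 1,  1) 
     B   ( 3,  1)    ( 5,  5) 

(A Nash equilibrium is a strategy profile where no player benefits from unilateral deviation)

Nash equilibrium: (A, X), (B, Y)

Work:
Best responses:
  P1 vs X: payoffs [5, 3] → best response A (payoff 5)
  P1 vs Y: payoffs [1, 5] → best response B (payoff 5)
  P2 vs A: payoffs [3, 1] → best response X (payoff 3)
  P2 vs B: payoffs [1, 5] → best response Y (payoff 5)
Mutual best responses: (A,X), (B,Y) → Nash equilibria.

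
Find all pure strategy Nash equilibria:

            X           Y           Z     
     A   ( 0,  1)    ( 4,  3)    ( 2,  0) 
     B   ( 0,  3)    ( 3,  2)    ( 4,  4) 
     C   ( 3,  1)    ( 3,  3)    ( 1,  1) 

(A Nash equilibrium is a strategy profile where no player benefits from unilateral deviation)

Nash equilibrium: (A, Y), (B, Z)

Work:
Best responses:
  P1 vs X: payoffs [0, 0, 3] → best response C (payoff 3)
  P1 vs Y: payoffs [4, 3, 3] → best response A (payoff 4)
  P1 vs Z: payoffs [2, 4, 1] → best response B (payoff 4)
  P2 vs A: payoffs [1, 3, 0] → best response Y (payoff 3)
  P2 vs B: payoffs [3, 2, 4] → best response Z (payoff 4)
  P2 vs C: payoffs [1, 3, 1] → best response Y (payoff 3)
Mutual best responses: (A,Y), (B,Z) → Nash equilibria.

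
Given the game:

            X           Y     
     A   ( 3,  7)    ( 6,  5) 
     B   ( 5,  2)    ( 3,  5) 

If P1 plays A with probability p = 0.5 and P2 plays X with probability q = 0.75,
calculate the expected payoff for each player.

E[P1] = 4.125, E[P2] = 4.625

Work:
E[P1] = p·q·π₁(A,X) + p·(1-q)·π₁(A,Y) + (1-p)·q·π₁(B,X) + (1-p)·(1-q)·π₁(B,Y)
= 0.5·0.75·3 + 0.5·0.25·6 + 0.5·0.75·5 + 0.5·0.25·3
= 4.125

E[P2] = 4.625 (similar calculation)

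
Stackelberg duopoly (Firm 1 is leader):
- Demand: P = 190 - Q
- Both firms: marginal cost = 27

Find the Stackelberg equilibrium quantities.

q₁* (leader) = 81.5, q₂* (follower) = 40.75

Work:
Follower's reaction: q₂ = (a - c - q₁)/2
Leader substitutes: π₁ = q₁·(a - q₁ - (a-c-q₁)/2 - c)
FOC: q₁* = (190 - 27)/2 = 81.50
Then: q₂* = (190 - 27 - 81.5)/2 = 40.75
Leader has first-mover advantage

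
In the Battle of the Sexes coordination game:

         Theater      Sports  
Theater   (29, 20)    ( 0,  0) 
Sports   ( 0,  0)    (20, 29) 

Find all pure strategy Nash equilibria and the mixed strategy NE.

Pure NE: (Theater, Theater) and (Sports, Sports); Mixed NE: p = 0.5918, q = 0.4082

Work:
Check pure NE:
(Theater, Theater): (29, 20) - no unilateral deviation beneficial
(Sports, Sports): (20, 29) - no unilateral deviation beneficial
Mixed NE: P1 plays Theater with p = 0.5918, P2 plays Theater with q = 0.4082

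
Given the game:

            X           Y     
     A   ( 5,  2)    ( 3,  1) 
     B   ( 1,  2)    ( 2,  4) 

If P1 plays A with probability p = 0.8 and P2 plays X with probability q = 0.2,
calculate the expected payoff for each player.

E[P1] = 3.08, E[P2] = 1.68

Work:
E[P1] = p·q·π₁(A,X) + p·(1-q)·π₁(A,Y) + (1-p)·q·π₁(B,X) + (1-p)·(1-q)·π₁(B,Y)
= 0.8·0.2·5 + 0.8·0.8·3 + 0.2·0.2·1 + 0.2·0.8·2
= 3.08

E[P2] = 1.68 (similar calculation)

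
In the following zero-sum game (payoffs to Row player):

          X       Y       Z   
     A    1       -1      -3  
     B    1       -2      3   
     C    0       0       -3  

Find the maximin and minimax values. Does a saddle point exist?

Maximin = -2, Minimax = 0, Saddle: False

Work:
Row minimums: [-3, -2, -3] → maximin = -2
Column maximums: [1, 0, 3] → minimax = 0
No saddle point (maximin ≠ minimax). Mixed strategy needed.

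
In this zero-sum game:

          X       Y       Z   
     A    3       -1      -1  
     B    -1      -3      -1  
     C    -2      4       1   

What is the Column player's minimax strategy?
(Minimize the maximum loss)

Column should play Z, value = 1

Work:
Column player minimizes Row's maximum payoff:
Column X: max payoff to Row = 3
Column Y: max payoff to Row = 4
Column Z: max payoff to Row = 1
Minimum is 1, achieved by column Z.
Minimax strategy: Z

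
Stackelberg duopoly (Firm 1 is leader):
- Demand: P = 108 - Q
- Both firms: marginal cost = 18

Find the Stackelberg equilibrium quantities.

q₁* (leader) = 45.0, q₂* (follower) = 22.5

Work:
Follower's reaction: q₂ = (a - c - q₁)/2
Leader substitutes: π₁ = q₁·(a - q₁ - (a-c-q₁)/2 - c)
FOC: q₁* = (108 - 18)/2 = 45.00
Then: q₂* = (108 - 18 - 45.0)/2 = 22.50
Leader has first-mover advantage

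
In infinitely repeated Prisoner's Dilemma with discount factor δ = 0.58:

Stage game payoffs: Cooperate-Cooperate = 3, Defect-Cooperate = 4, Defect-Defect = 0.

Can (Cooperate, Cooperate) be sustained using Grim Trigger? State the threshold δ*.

δ* = 0.25; since δ = 0.58 ≥ 0.25, cooperation can be sustained

Work:
For Grim Trigger:
Cooperate forever: 3/(1-δ)
Defect then punished: 4 + 0·δ/(1-δ)
Need: 3/(1-δ) ≥ 4 + 0·δ/(1-δ)
Solving: δ ≥ (T-R)/(T-P) = (4-3)/(4-0) = 0.25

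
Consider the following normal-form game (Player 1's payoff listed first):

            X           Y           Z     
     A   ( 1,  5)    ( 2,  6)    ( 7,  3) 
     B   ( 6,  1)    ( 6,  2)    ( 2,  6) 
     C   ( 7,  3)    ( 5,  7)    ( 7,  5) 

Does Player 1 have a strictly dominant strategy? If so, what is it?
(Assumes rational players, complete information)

No strictly dominant strategy exists for Player 1

Work:
A strategy strictly dominates another if it gives a strictly higher payoff against every opponent action. Compare each pair of P1's strategies column-by-column:
  A vs B: [1 vs 6, 2 vs 6, 7 vs 2] → A does not strictly dominate B (column X: 1 ≤ 6)
  A vs C: [1 vs 7, 2 vs 5, 7 vs 7] → A does not strictly dominate C (column X: 1 ≤ 7)
  B vs A: [6 vs 1, 6 vs 2, 2 vs 7] → B does not strictly dominate A (column Z: 2 ≤ 7)
  B vs C: [6 vs 7, 6 vs 5, 2 vs 7] → B does not strictly dominate C (column X: 6 ≤ 7)
  C vs A: [7 vs 1, 5 vs 2, 7 vs 7] → C does not strictly dominate A (column Z: 7 ≤ 7)
  C vs B: [7 vs 6, 5 vs 6, 7 vs 2] → C does not strictly dominate B (column Y: 5 ≤ 6)
No single strategy strictly dominates all others → no strictly dominant strategy.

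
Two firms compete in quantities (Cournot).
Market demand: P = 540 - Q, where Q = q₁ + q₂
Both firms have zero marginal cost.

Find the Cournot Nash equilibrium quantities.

q₁* = q₂* = 180.0; P* = 180.0

Work:
Profit: π_i = P·q_i = (a - q_i - q_j)·q_i
FOC: ∂π_i/∂q_i = a - 2q_i - q_j = 0
Reaction function: q_i = (540 - q_j)/2
Symmetry: q* = 540/3 = 180.0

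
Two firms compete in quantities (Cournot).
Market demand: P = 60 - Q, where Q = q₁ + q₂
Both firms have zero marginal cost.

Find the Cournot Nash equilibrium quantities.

q₁* = q₂* = 20.0; P* = 20.0

Work:
Profit: π_i = P·q_i = (a - q_i - q_j)·q_i
FOC: ∂π_i/∂q_i = a - 2q_i - q_j = 0
Reaction function: q_i = (60 - q_j)/2
Symmetry: q* = 60/3 = 20.0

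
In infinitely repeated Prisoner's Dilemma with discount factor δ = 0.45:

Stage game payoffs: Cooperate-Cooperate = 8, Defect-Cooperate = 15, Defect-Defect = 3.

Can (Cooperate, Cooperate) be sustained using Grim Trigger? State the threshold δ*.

δ* = 0.5833; since δ = 0.45 < 0.5833, cooperation cannot be sustained

Work:
For Grim Trigger:
Cooperate forever: 8/(1-δ)
Defect then punished: 15 + 3·δ/(1-δ)
Need: 8/(1-δ) ≥ 15 + 3·δ/(1-δ)
Solving: δ ≥ (T-R)/(T-P) = (15-8)/(15-3) = 0.5833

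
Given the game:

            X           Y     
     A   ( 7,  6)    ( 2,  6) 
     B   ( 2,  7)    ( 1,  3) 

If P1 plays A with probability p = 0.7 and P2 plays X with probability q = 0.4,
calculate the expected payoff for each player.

E[P1] = 3.22, E[P2] = 5.58

Work:
E[P1] = p·q·π₁(A,X) + p·(1-q)·π₁(A,Y) + (1-p)·q·π₁(B,X) + (1-p)·(1-q)·π₁(B,Y)
= 0.7·0.4·7 + 0.7·0.6·2 + 0.3·0.4·2 + 0.3·0.6·1
= 3.22

E[P2] = 5.58 (similar calculation)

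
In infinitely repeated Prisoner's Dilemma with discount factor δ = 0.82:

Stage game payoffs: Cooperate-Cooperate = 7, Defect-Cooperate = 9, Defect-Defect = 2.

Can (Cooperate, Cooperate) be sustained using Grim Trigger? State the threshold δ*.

δ* = 0.2857; since δ = 0.82 ≥ 0.2857, cooperation can be sustained

Work:
For Grim Trigger:
Cooperate forever: 7/(1-δ)
Defect then punished: 9 + 2·δ/(1-δ)
Need: 7/(1-δ) ≥ 9 + 2·δ/(1-δ)
Solving: δ ≥ (T-R)/(T-P) = (9-7)/(9-2) = 0.2857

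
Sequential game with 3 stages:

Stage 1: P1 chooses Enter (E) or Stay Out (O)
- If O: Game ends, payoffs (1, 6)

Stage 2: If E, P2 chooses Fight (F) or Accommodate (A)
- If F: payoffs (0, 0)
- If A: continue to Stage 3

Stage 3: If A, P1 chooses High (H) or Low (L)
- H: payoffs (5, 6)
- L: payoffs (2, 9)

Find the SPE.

SPE: (E, A, H); Outcome (5, 6)

Work:
Stage 3: P1 chooses H (5 vs 2)
Stage 2: P2: F->0, A->6 (anticipating H). Choose A
Stage 1: P1: O->1, E->5 (anticipating A, H). Choose E
SPE path: E -> A -> H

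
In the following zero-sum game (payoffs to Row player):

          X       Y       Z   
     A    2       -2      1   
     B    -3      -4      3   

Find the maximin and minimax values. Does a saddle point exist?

Maximin = -2, Minimax = -2, Saddle: True

Work:
Row minimums: [-2, -4] → maximin = -2
Column maximums: [2, -2, 3] → minimax = -2
Saddle point exists! Game value = -2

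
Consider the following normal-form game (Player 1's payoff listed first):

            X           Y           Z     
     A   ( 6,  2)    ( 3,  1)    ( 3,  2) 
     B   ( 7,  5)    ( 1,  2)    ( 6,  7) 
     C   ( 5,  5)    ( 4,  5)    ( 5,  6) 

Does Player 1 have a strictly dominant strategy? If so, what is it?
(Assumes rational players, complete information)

No strictly dominant strategy exists for Player 1

Work:
A strategy strictly dominates another if it gives a strictly higher payoff against every opponent action. Compare each pair of P1's strategies column-by-column:
  A vs B: [6 vs 7, 3 vs 1, 3 vs 6] → A does not strictly dominate B (column X: 6 ≤ 7)
  A vs C: [6 vs 5, 3 vs 4, 3 vs 5] → A does not strictly dominate C (column Y: 3 ≤ 4)
  B vs A: [7 vs 6, 1 vs 3, 6 vs 3] → B does not strictly dominate A (column Y: 1 ≤ 3)
  B vs C: [7 vs 5, 1 vs 4, 6 vs 5] → B does not strictly dominate C (column Y: 1 ≤ 4)
  C vs A: [5 vs 6, 4 vs 3, 5 vs 3] → C does not strictly dominate A (column X: 5 ≤ 6)
  C vs B: [5 vs 7, 4 vs 1, 5 vs 6] → C does not strictly dominate B (column X: 5 ≤ 7)
No single strategy strictly dominates all others → no strictly dominant strategy.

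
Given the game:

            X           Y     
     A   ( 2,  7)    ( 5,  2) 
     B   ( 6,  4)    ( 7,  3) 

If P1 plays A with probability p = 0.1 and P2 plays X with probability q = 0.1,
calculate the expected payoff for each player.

E[P1] = 6.68, E[P2] = 3.04

Work:
E[P1] = p·q·π₁(A,X) + p·(1-q)·π₁(A,Y) + (1-p)·q·π₁(B,X) + (1-p)·(1-q)·π₁(B,Y)
= 0.1·0.1·2 + 0.1·0.9·5 + 0.9·0.1·6 + 0.9·0.9·7
= 6.68

E[P2] = 3.04 (similar calculation)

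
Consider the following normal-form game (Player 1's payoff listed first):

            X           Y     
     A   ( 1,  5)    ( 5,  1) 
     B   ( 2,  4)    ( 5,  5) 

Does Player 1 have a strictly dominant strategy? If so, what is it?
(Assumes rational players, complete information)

No strictly dominant strategy exists for Player 1

Work:
A strategy strictly dominates another if it gives a strictly higher payoff against every opponent action. Compare each pair of P1's strategies column-by-column:
  A vs B: [1 vs 2, 5 vs 5] → A does not strictly dominate B (column X: 1 ≤ 2)
  B vs A: [2 vs 1, 5 vs 5] → B does not strictly dominate A (column Y: 5 ≤ 5)
No single strategy strictly dominates all others → no strictly dominant strategy.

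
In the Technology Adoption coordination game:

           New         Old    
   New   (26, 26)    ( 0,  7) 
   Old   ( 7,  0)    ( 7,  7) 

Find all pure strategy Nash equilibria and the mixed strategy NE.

Pure NE: (New, New) and (Old, Old); Mixed NE: p = 0.2692, q = 0.2692

Work:
Check pure NE:
(New, New): (26, 26) - no unilateral deviation beneficial
(Old, Old): (7, 7) - no unilateral deviation beneficial
Mixed NE: P1 plays New with p = 0.2692, P2 plays New with q = 0.2692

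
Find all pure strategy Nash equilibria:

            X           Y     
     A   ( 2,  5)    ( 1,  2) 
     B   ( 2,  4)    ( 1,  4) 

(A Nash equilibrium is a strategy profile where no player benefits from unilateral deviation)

Nash equilibrium: (A, X), (B, X), (B, Y)

Work:
Best responses:
  P1 vs X: payoffs [2, 2] → best response A/B (payoff 2)
  P1 vs Y: payoffs [1, 1] → best response A/B (payoff 1)
  P2 vs A: payoffs [5, 2] → best response X (payoff 5)
  P2 vs B: payoffs [4, 4] → best response X/Y (payoff 4)
Mutual best responses: (A,X), (B,X), (B,Y) → Nash equilibria.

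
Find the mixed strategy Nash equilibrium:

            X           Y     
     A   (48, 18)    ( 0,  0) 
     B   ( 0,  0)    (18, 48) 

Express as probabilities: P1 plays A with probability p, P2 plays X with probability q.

p = 0.7273, q = 0.2727

Work:
Find probabilities that make opponent indifferent:
P2 chooses q to make P1 indifferent between A and B
P1 chooses p to make P2 indifferent between X and Y
Mixed NE: P1 plays (A: 0.7273, B: 0.2727), P2 plays (X: 0.2727, Y: 0.7273)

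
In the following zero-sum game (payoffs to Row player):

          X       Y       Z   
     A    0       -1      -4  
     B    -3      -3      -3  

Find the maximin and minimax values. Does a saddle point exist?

Maximin = -3, Minimax = -3, Saddle: True

Work:
Row minimums: [-4, -3] → maximin = -3
Column maximums: [0, -1, -3] → minimax = -3
Saddle point exists! Game value = -3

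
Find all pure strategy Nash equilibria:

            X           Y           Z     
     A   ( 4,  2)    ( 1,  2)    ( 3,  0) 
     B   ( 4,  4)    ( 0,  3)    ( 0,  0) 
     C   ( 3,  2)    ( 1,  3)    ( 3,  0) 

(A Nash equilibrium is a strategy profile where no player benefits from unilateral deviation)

Nash equilibrium: (A, X), (A, Y), (B, X), (C, Y)

Work:
Best responses:
  P1 vs X: payoffs [4, 4, 3] → best response A/B (payoff 4)
  P1 vs Y: payoffs [1, 0, 1] → best response A/C (payoff 1)
  P1 vs Z: payoffs [3, 0, 3] → best response A/C (payoff 3)
  P2 vs A: payoffs [2, 2, 0] → best response X/Y (payoff 2)
  P2 vs B: payoffs [4, 3, 0] → best response X (payoff 4)
  P2 vs C: payoffs [2, 3, 0] → best response Y (payoff 3)
Mutual best responses: (A,X), (A,Y), (B,X), (C,Y) → Nash equilibria.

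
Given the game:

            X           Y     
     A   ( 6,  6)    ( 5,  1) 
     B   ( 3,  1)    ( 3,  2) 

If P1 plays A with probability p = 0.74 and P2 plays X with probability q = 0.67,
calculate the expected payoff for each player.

E[P1] = 4.9758, E[P2] = 3.5648

Work:
E[P1] = p·q·π₁(A,X) + p·(1-q)·π₁(A,Y) + (1-p)·q·π₁(B,X) + (1-p)·(1-q)·π₁(B,Y)
= 0.74·0.67·6 + 0.74·0.33·5 + 0.26·0.67·3 + 0.26·0.33·3
= 4.9758

E[P2] = 3.5648 (similar calculation)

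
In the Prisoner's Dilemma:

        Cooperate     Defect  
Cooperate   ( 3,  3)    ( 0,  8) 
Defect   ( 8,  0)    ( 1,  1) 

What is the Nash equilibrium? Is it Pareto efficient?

(Defect, Defect) is NE; not Pareto efficient

Work:
Defect dominates Cooperate for both players:
If P2 cooperates: Defect (8) > Cooperate (3)
If P2 defects: Defect (1) > Cooperate (0)
NE: (Defect, Defect) with payoff (1, 1)
But (Cooperate, Cooperate) = (3, 3) Pareto dominates (1, 1)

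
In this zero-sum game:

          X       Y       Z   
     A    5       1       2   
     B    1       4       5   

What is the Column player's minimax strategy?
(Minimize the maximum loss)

Column should play Y, value = 4

Work:
Column player minimizes Row's maximum payoff:
Column X: max payoff to Row = 5
Column Y: max payoff to Row = 4
Column Z: max payoff to Row = 5
Minimum is 4, achieved by column Y.
Minimax strategy: Y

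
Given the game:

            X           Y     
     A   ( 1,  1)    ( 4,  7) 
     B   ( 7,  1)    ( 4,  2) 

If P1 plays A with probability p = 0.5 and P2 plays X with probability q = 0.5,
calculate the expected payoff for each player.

E[P1] = 4.0, E[P2] = 2.75

Work:
E[P1] = p·q·π₁(A,X) + p·(1-q)·π₁(A,Y) + (1-p)·q·π₁(B,X) + (1-p)·(1-q)·π₁(B,Y)
= 0.5·0.5·1 + 0.5·0.5·4 + 0.5·0.5·7 + 0.5·0.5·4
= 4.0

E[P2] = 2.75 (similar calculation)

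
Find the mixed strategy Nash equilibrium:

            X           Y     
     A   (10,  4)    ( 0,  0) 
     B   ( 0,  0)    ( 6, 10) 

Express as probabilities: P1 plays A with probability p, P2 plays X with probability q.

p = 0.7143, q = 0.375

Work:
Find probabilities that make opponent indifferent:
P2 chooses q to make P1 indifferent between A and B
P1 chooses p to make P2 indifferent between X and Y
Mixed NE: P1 plays (A: 0.7143, B: 0.2857), P2 plays (X: 0.375, Y: 0.625)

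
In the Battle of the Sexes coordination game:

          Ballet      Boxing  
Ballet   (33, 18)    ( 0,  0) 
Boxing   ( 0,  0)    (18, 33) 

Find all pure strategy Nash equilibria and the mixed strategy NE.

Pure NE: (Ballet, Ballet) and (Boxing, Boxing); Mixed NE: p = 0.6471, q = 0.3529

Work:
Check pure NE:
(Ballet, Ballet): (33, 18) - no unilateral deviation beneficial
(Boxing, Boxing): (18, 33) - no unilateral deviation beneficial
Mixed NE: P1 plays Ballet with p = 0.6471, P2 plays Ballet with q = 0.3529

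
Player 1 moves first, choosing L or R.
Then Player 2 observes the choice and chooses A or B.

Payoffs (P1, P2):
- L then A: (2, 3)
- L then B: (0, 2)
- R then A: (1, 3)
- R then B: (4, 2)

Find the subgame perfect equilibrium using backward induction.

P1 plays L, P2 plays A after L and A after R; Payoff (2, 3)

Work:
Backward induction:
After L: P2 chooses A → P1 gets 2
After R: P2 chooses A → P1 gets 1
P1 chooses L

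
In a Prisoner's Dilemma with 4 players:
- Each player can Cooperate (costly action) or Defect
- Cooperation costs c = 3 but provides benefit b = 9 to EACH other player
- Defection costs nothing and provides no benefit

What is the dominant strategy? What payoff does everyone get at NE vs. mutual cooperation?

Dominant: Defect; NE payoff = 0; Coop payoff = 24

Work:
Defect dominates (saves cost c = 3, benefit to others is external)
NE: All defect → everyone gets 0
If all cooperate: each receives (3)×9 - 3 = 24
Social dilemma: 24 > 0 but NE gives 0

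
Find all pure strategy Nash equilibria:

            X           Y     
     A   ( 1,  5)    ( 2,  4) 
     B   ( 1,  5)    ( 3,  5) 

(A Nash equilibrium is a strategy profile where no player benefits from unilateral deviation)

Nash equilibrium: (A, X), (B, X), (B, Y)

Work:
Best responses:
  P1 vs X: payoffs [1, 1] → best response A/B (payoff 1)
  P1 vs Y: payoffs [2, 3] → best response B (payoff 3)
  P2 vs A: payoffs [5, 4] → best response X (payoff 5)
  P2 vs B: payoffs [5, 5] → best response X/Y (payoff 5)
Mutual best responses: (A,X), (B,X), (B,Y) → Nash equilibria.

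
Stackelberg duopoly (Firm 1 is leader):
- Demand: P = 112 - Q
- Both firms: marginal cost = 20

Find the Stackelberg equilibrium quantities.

q₁* (leader) = 46.0, q₂* (follower) = 23.0

Work:
Follower's reaction: q₂ = (a - c - q₁)/2
Leader substitutes: π₁ = q₁·(a - q₁ - (a-c-q₁)/2 - c)
FOC: q₁* = (112 - 20)/2 = 46.00
Then: q₂* = (112 - 20 - 46.0)/2 = 23.00
Leader has first-mover advantage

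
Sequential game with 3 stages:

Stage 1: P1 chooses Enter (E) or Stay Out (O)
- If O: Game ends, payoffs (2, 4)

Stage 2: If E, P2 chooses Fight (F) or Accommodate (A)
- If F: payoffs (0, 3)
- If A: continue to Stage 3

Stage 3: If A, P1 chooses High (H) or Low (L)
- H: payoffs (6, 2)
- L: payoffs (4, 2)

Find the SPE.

SPE: (O, F, H); Outcome (2, 4)

Work:
Stage 3: P1 chooses H (6 vs 4)
Stage 2: P2: F->3, A->2 (anticipating H). Choose F
Stage 1: P1: O->2, E->0 (anticipating F, H). Choose O
SPE path: O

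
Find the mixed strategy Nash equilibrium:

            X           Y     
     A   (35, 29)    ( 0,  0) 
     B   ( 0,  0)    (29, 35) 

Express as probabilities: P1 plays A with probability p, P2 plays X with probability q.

p = 0.5469, q = 0.4531

Work:
Find probabilities that make opponent indifferent:
P2 chooses q to make P1 indifferent between A and B
P1 chooses p to make P2 indifferent between X and Y
Mixed NE: P1 plays (A: 0.5469, B: 0.4531), P2 plays (X: 0.4531, Y: 0.5469)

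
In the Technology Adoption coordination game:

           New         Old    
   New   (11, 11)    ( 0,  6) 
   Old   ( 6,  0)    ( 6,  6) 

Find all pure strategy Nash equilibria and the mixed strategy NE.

Pure NE: (New, New) and (Old, Old); Mixed NE: p = 0.5455, q = 0.5455

Work:
Check pure NE:
(New, New): (11, 11) - no unilateral deviation beneficial
(Old, Old): (6, 6) - no unilateral deviation beneficial
Mixed NE: P1 plays New with p = 0.5455, P2 plays New with q = 0.5455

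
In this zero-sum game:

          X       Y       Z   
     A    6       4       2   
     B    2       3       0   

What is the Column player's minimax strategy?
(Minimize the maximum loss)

Column should play Z, value = 2

Work:
Column player minimizes Row's maximum payoff:
Column X: max payoff to Row = 6
Column Y: max payoff to Row = 4
Column Z: max payoff to Row = 2
Minimum is 2, achieved by column Z.
Minimax strategy: Z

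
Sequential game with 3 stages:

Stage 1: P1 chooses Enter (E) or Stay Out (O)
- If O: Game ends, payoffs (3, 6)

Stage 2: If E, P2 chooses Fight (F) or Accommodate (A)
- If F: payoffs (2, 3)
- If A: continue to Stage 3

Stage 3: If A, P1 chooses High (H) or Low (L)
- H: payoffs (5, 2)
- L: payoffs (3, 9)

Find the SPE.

SPE: (O, F, H); Outcome (3, 6)

Work:
Stage 3: P1 chooses H (5 vs 3)
Stage 2: P2: F->3, A->2 (anticipating H). Choose F
Stage 1: P1: O->3, E->2 (anticipating F, H). Choose O
SPE path: O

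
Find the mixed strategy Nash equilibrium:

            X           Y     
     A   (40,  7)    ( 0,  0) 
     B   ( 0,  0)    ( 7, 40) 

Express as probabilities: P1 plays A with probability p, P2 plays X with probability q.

p = 0.8511, q = 0.1489

Work:
Find probabilities that make opponent indifferent:
P2 chooses q to make P1 indifferent between A and B
P1 chooses p to make P2 indifferent between X and Y
Mixed NE: P1 plays (A: 0.8511, B: 0.1489), P2 plays (X: 0.1489, Y: 0.8511)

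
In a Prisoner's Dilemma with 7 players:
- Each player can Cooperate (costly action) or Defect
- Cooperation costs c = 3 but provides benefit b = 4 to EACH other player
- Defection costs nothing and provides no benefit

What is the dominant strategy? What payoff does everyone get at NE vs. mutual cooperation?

Dominant: Defect; NE payoff = 0; Coop payoff = 21

Work:
Defect dominates (saves cost c = 3, benefit to others is external)
NE: All defect → everyone gets 0
If all cooperate: each receives (6)×4 - 3 = 21
Social dilemma: 21 > 0 but NE gives 0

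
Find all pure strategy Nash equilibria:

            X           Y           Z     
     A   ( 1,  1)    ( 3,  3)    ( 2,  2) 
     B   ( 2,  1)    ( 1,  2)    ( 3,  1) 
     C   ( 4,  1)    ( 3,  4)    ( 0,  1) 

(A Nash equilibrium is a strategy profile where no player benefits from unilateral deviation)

Nash equilibrium: (A, Y), (C, Y)

Work:
Best responses:
  P1 vs X: payoffs [1, 2, 4] → best response C (payoff 4)
  P1 vs Y: payoffs [3, 1, 3] → best response A/C (payoff 3)
  P1 vs Z: payoffs [2, 3, 0] → best response B (payoff 3)
  P2 vs A: payoffs [1, 3, 2] → best response Y (payoff 3)
  P2 vs B: payoffs [1, 2, 1] → best response Y (payoff 2)
  P2 vs C: payoffs [1, 4, 1] → best response Y (payoff 4)
Mutual best responses: (A,Y), (C,Y) → Nash equilibria.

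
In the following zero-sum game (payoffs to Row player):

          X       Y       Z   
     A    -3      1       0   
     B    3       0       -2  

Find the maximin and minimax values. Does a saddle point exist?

Maximin = -2, Minimax = 0, Saddle: False

Work:
Row minimums: [-3, -2] → maximin = -2
Column maximums: [3, 1, 0] → minimax = 0
No saddle point (maximin ≠ minimax). Mixed strategy needed.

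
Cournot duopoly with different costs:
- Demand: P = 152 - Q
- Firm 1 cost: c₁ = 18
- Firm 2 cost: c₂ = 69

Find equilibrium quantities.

q₁* = 61.67, q₂* = 10.67

Work:
Reaction: q₁ = (152 - 18 - q₂)/2
Reaction: q₂ = (152 - 69 - q₁)/2
Solve simultaneously:
q₁* = (152 - 2×18 + 69)/3 = 61.67
q₂* = (152 - 2×69 + 18)/3 = 10.67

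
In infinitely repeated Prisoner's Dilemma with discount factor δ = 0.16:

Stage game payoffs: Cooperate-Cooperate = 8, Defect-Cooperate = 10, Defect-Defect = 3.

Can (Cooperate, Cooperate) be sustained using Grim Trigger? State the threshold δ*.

δ* = 0.2857; since δ = 0.16 < 0.2857, cooperation cannot be sustained

Work:
For Grim Trigger:
Cooperate forever: 8/(1-δ)
Defect then punished: 10 + 3·δ/(1-δ)
Need: 8/(1-δ) ≥ 10 + 3·δ/(1-δ)
Solving: δ ≥ (T-R)/(T-P) = (10-8)/(10-3) = 0.2857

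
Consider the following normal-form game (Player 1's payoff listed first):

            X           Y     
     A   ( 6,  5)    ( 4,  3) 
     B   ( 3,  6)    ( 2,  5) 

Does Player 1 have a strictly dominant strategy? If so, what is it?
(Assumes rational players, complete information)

Yes, Player 1's strictly dominant strategy is A

Work:
A strategy strictly dominates another if it gives a strictly higher payoff against every opponent action. Compare each pair of P1's strategies column-by-column:
  A vs B: [6 vs 3, 4 vs 2] → A strictly dominates B
  B vs A: [3 vs 6, 2 vs 4] → B does not strictly dominate A (column X: 3 ≤ 6)
A strictly dominates every other strategy → strictly dominant.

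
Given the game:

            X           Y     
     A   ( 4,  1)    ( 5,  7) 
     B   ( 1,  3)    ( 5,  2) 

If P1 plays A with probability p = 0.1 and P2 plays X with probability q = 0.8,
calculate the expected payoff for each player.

E[P1] = 2.04, E[P2] = 2.74

Work:
E[P1] = p·q·π₁(A,X) + p·(1-q)·π₁(A,Y) + (1-p)·q·π₁(B,X) + (1-p)·(1-q)·π₁(B,Y)
= 0.1·0.8·4 + 0.1·0.2·5 + 0.9·0.8·1 + 0.9·0.2·5
= 2.04

E[P2] = 2.74 (similar calculation)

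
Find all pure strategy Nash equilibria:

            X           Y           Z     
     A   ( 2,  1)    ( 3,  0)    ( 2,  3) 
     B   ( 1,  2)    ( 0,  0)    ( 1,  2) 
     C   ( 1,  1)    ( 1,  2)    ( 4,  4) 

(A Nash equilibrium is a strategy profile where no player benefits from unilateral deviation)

Nash equilibrium: (C, Z)

Work:
Best responses:
  P1 vs X: payoffs [2, 1, 1] → best response A (payoff 2)
  P1 vs Y: payoffs [3, 0, 1] → best response A (payoff 3)
  P1 vs Z: payoffs [2, 1, 4] → best response C (payoff 4)
  P2 vs A: payoffs [1, 0, 3] → best response Z (payoff 3)
  P2 vs B: payoffs [2, 0, 2] → best response X/Z (payoff 2)
  P2 vs C: payoffs [1, 2, 4] → best response Z (payoff 4)
Mutual best responses: (C,Z) → Nash equilibria.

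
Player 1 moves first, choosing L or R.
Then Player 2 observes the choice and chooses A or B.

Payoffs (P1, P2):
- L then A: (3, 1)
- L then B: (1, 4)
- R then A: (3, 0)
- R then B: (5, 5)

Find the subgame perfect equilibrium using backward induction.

P1 plays R, P2 plays B after L and B after R; Payoff (5, 5)

Work:
Backward induction:
After L: P2 chooses B → P1 gets 1
After R: P2 chooses B → P1 gets 5
P1 chooses R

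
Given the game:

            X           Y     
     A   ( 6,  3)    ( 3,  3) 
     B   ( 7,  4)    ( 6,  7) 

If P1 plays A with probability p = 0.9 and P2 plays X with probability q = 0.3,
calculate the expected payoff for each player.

E[P1] = 4.14, E[P2] = 3.31

Work:
E[P1] = p·q·π₁(A,X) + p·(1-q)·π₁(A,Y) + (1-p)·q·π₁(B,X) + (1-p)·(1-q)·π₁(B,Y)
= 0.9·0.3·6 + 0.9·0.7·3 + 0.1·0.3·7 + 0.1·0.7·6
= 4.14

E[P2] = 3.31 (similar calculation)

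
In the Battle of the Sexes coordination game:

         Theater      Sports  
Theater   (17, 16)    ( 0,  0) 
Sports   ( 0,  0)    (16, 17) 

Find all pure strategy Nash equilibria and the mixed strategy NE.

Pure NE: (Theater, Theater) and (Sports, Sports); Mixed NE: p = 0.5152, q = 0.4848

Work:
Check pure NE:
(Theater, Theater): (17, 16) - no unilateral deviation beneficial
(Sports, Sports): (16, 17) - no unilateral deviation beneficial
Mixed NE: P1 plays Theater with p = 0.5152, P2 plays Theater with q = 0.4848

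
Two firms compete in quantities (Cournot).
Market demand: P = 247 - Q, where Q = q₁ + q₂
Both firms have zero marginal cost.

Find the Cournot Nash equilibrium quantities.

q₁* = q₂* = 82.33; P* = 82.33

Work:
Profit: π_i = P·q_i = (a - q_i - q_j)·q_i
FOC: ∂π_i/∂q_i = a - 2q_i - q_j = 0
Reaction function: q_i = (247 - q_j)/2
Symmetry: q* = 247/3 = 82.33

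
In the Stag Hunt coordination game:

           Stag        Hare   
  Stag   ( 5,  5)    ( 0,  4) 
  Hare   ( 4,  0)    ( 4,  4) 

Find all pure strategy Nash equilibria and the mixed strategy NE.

Pure NE: (Stag, Stag) and (Hare, Hare); Mixed NE: p = 0.8, q = 0.8

Work:
Check pure NE:
(Stag, Stag): (5, 5) - no unilateral deviation beneficial
(Hare, Hare): (4, 4) - no unilateral deviation beneficial
Mixed NE: P1 plays Stag with p = 0.8, P2 plays Stag with q = 0.8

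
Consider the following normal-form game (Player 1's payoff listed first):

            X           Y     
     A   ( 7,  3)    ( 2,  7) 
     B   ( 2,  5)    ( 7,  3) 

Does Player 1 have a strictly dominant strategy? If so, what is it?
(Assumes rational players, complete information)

No strictly dominant strategy exists for Player 1

Work:
A strategy strictly dominates another if it gives a strictly higher payoff against every opponent action. Compare each pair of P1's strategies column-by-column:
  A vs B: [7 vs 2, 2 vs 7] → A does not strictly dominate B (column Y: 2 ≤ 7)
  B vs A: [2 vs 7, 7 vs 2] → B does not strictly dominate A (column X: 2 ≤ 7)
No single strategy strictly dominates all others → no strictly dominant strategy.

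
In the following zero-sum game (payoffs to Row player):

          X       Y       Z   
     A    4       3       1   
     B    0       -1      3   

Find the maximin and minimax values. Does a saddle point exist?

Maximin = 1, Minimax = 3, Saddle: False

Work:
Row minimums: [1, -1] → maximin = 1
Column maximums: [4, 3, 3] → minimax = 3
No saddle point (maximin ≠ minimax). Mixed strategy needed.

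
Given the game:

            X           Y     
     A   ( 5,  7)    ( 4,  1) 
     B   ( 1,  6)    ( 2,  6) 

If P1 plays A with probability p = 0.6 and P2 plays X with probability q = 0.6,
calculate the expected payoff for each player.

E[P1] = 3.32, E[P2] = 5.16

Work:
E[P1] = p·q·π₁(A,X) + p·(1-q)·π₁(A,Y) + (1-p)·q·π₁(B,X) + (1-p)·(1-q)·π₁(B,Y)
= 0.6·0.6·5 + 0.6·0.4·4 + 0.4·0.6·1 + 0.4·0.4·2
= 3.32

E[P2] = 5.16 (similar calculation)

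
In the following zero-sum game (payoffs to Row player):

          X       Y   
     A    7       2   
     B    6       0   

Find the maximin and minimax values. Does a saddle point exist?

Maximin = 2, Minimax = 2, Saddle: True

Work:
Row minimums: [2, 0] → maximin = 2
Column maximums: [7, 2] → minimax = 2
Saddle point exists! Game value = 2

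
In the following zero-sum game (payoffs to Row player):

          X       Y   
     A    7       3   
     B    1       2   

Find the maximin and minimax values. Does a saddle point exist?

Maximin = 3, Minimax = 3, Saddle: True

Work:
Row minimums: [3, 1] → maximin = 3
Column maximums: [7, 3] → minimax = 3
Saddle point exists! Game value = 3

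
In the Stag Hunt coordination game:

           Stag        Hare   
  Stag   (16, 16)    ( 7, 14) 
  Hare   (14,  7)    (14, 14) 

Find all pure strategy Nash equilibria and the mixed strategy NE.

Pure NE: (Stag, Stag) and (Hare, Hare); Mixed NE: p = 0.7778, q = 0.7778

Work:
Check pure NE:
(Stag, Stag): (16, 16) - no unilateral deviation beneficial
(Hare, Hare): (14, 14) - no unilateral deviation beneficial
Mixed NE: P1 plays Stag with p = 0.7778, P2 plays Stag with q = 0.7778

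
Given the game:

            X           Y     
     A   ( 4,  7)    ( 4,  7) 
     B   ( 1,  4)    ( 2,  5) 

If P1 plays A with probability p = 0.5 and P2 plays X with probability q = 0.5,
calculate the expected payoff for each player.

E[P1] = 2.75, E[P2] = 5.75

Work:
E[P1] = p·q·π₁(A,X) + p·(1-q)·π₁(A,Y) + (1-p)·q·π₁(B,X) + (1-p)·(1-q)·π₁(B,Y)
= 0.5·0.5·4 + 0.5·0.5·4 + 0.5·0.5·1 + 0.5·0.5·2
= 2.75

E[P2] = 5.75 (similar calculation)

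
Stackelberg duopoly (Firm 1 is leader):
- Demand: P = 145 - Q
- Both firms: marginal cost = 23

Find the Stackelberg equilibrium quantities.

q₁* (leader) = 61.0, q₂* (follower) = 30.5

Work:
Follower's reaction: q₂ = (a - c - q₁)/2
Leader substitutes: π₁ = q₁·(a - q₁ - (a-c-q₁)/2 - c)
FOC: q₁* = (145 - 23)/2 = 61.00
Then: q₂* = (145 - 23 - 61.0)/2 = 30.50
Leader has first-mover advantage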